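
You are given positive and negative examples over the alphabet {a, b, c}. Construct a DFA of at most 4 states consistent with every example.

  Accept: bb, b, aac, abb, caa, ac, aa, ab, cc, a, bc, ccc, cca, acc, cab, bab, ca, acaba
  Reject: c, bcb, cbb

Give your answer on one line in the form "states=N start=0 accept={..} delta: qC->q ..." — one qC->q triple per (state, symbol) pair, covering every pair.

State merging on the prefix tree: take the shortest (then alphabetical) example prefix whose next move is undefined and point that move at state 0, else 1, else 2, ...; a target is out if some Accept/Reject pair would then sit in one state with the same input left (inseparable). If every existing state is out, open a new one.
a: 0a undefined. 0a->0: no, aac/c meet in 0 with "c" left. Open state 1: 0a->1.
b: 0b undefined. 0b->0: no, bc/c meet in 0 with "c" left. 0b->1: ok.
c: 0c undefined. 0c->0: no, bb/cbb meet in 1 with "b" left. 0c->1: no, b/c meet in 1. Open state 2: 0c->2.
aa: 1a undefined. 1a->0: no, aac/c meet in 2. 1a->1: ok.
ab: 1b undefined. 1b->0: ok.
ac: 1c undefined. 1c->0: no, b/bcb meet in 1. 1c->1: no, bb/bcb meet in 0. 1c->2: no, aac/c meet in 2. Open state 3: 1c->3.
ca: 2a undefined. 2a->0: ok.
cb: 2b undefined. 2b->0: no, b/cbb meet in 1. 2b->1: no, bb/cbb meet in 0. 2b->2: ok.
cc: 2c undefined. 2c->0: no, ccc/c meet in 2. 2c->1: ok.
aca: 3a undefined. 3a->0: ok.
acc: 3c undefined. 3c->0: ok.
bcb: 3b undefined. 3b->0: no, bb/bcb meet in 0. 3b->1: no, b/bcb meet in 1. 3b->2: ok.
All examples now run through 4 states with every (state, symbol) defined. Accept strings end in {0,1,3}, Reject strings end in {2}; accept={0,1,3}.

states=4 start=0 accept={0,1,3} delta: 0a->1 0b->1 0c->2 1a->1 1b->0 1c->3 2a->0 2b->2 2c->1 3a->0 3b->2 3c->0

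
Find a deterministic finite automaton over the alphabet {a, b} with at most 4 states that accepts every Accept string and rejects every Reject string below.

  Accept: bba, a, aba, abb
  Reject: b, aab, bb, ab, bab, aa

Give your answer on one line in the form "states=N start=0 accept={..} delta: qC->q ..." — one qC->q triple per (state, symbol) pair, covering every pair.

states=3 start=0 accept={1} delta: 0a->1 0b->0 1a->0 1b->2 2a->1 2b->1

Fold the examples into a partial DFA from state 0: repeatedly fix the first undefined (state, symbol) met by the shortest-then-alphabetical prefix, trying targets in increasing order and rejecting any under which an Accept and a Reject string meet in one state with the same remainder; add a state when all current targets are rejected. Accepting states are where Accept strings end.
a: 0a undefined. 0a->0: no, a/aa meet in 0. Open state 1: 0a->1.
b: 0b undefined. 0b->0: ok.
aa: 1a undefined. 1a->0: ok.
ab: 1b undefined. 1b->0: no, abb/b meet in 0. 1b->1: no, bba/ab meet in 1. Open state 2: 1b->2.
aba: 2a undefined. 2a->0: no, aba/b meet in 0. 2a->1: ok.
abb: 2b undefined. 2b->0: no, abb/b meet in 0. 2b->1: ok.
All examples now run through 3 states with every (state, symbol) defined. Accept strings end in {1}, Reject strings end in {0,2}; accept={1}.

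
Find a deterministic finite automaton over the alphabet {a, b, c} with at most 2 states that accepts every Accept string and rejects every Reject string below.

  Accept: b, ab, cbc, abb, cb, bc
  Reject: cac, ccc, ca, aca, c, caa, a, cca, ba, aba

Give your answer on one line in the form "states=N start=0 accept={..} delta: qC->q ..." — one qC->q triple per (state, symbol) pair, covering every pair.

Grow the machine one transition at a time. Run the examples from 0; the earliest place one falls off (shortest prefix, ties alphabetical) gets sent to the lowest-numbered state that keeps every Accept/Reject pair distinguishable — a pair clashes when both reach the same state with identical unread suffix — and to a fresh state only if none does.
a: 0a undefined. 0a->0: ok.
b: 0b undefined. 0b->0: no, b/a meet in 0. Open state 1: 0b->1.
c: 0c undefined. 0c->0: ok.
ba: 1a undefined. 1a->0: ok.
bc: 1c undefined. 1c->0: no, cbc/cac meet in 0. 1c->1: ok.
abb: 1b undefined. 1b->0: no, abb/cac meet in 0. 1b->1: ok.
All examples now run through 2 states with every (state, symbol) defined. Accept strings end in {1}, Reject strings end in {0}; accept={1}.

states=2 start=0 accept={1} delta: 0a->0 0b->1 0c->0 1a->0 1b->1 1c->1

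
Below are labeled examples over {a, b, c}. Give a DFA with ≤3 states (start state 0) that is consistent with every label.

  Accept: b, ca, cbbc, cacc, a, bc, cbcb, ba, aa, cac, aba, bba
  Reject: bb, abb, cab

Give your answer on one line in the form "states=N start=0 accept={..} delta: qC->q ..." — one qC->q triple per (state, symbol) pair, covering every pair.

State merging on the prefix tree: take the shortest (then alphabetical) example prefix whose next move is undefined and point that move at state 0, else 1, else 2, ...; a target is out if some Accept/Reject pair would then sit in one state with the same input left (inseparable). If every existing state is out, open a new one.
a: 0a undefined. 0a->0: ok.
b: 0b undefined. 0b->0: no, b/bb meet in 0. Open state 1: 0b->1.
c: 0c undefined. 0c->0: no, b/cab meet in 1. 0c->1: ok.
ba: 1a undefined. 1a->0: no, b/cab meet in 1. 1a->1: ok.
bb: 1b undefined. 1b->0: no, a/bb meet in 0. 1b->1: no, b/bb meet in 1. Open state 2: 1b->2.
bc: 1c undefined. 1c->0: ok.
bba: 2a undefined. 2a->0: ok.
cbb: 2b undefined. 2b->0: ok.
cbc: 2c undefined. 2c->0: ok.
All examples now run through 3 states with every (state, symbol) defined. Accept strings end in {0,1}, Reject strings end in {2}; accept={0,1}.

states=3 start=0 accept={0,1} delta: 0a->0 0b->1 0c->1 1a->1 1b->2 1c->0 2a->0 2b->0 2c->0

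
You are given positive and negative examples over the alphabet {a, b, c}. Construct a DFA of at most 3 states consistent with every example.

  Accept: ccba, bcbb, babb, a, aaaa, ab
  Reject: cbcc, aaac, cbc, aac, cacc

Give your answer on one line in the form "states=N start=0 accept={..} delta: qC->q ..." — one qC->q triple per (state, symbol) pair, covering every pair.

states=2 start=0 accept={0} delta: 0a->0 0b->0 0c->1 1a->0 1b->0 1c->1

State merging on the prefix tree: take the shortest (then alphabetical) example prefix whose next move is undefined and point that move at state 0, else 1, else 2, ...; a target is out if some Accept/Reject pair would then sit in one state with the same input left (inseparable). If every existing state is out, open a new one.
a: 0a undefined. 0a->0: ok.
b: 0b undefined. 0b->0: ok.
c: 0c undefined. 0c->0: no, ccba/cbcc meet in 0. Open state 1: 0c->1.
ca: 1a undefined. 1a->0: ok.
cb: 1b undefined. 1b->0: ok.
cc: 1c undefined. 1c->0: no, ccba/cbcc meet in 0. 1c->1: ok.
All examples now run through 2 states with every (state, symbol) defined. Accept strings end in {0}, Reject strings end in {1}; accept={0}.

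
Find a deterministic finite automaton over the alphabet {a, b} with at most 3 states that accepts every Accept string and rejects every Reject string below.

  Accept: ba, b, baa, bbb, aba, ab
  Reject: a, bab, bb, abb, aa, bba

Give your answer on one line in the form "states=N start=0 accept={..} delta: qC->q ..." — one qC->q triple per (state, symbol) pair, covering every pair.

Grow the machine one transition at a time. Run the examples from 0; the earliest place one falls off (shortest prefix, ties alphabetical) gets sent to the lowest-numbered state that keeps every Accept/Reject pair distinguishable — a pair clashes when both reach the same state with identical unread suffix — and to a fresh state only if none does.
a: 0a undefined. 0a->0: ok.
b: 0b undefined. 0b->0: no, ba/a meet in 0. Open state 1: 0b->1.
ba: 1a undefined. 1a->0: no, ba/a meet in 0. 1a->1: ok.
bb: 1b undefined. 1b->0: ok.
All examples now run through 2 states with every (state, symbol) defined. Accept strings end in {1}, Reject strings end in {0}; accept={1}.

states=2 start=0 accept={1} delta: 0a->0 0b->1 1a->1 1b->0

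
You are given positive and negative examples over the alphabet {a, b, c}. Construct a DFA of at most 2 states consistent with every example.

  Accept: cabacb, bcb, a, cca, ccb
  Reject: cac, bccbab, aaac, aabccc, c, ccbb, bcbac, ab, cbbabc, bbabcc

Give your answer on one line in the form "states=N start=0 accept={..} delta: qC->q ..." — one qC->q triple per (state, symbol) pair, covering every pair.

Fold the examples into a partial DFA from state 0: repeatedly fix the first undefined (state, symbol) met by the shortest-then-alphabetical prefix, trying targets in increasing order and rejecting any under which an Accept and a Reject string meet in one state with the same remainder; add a state when all current targets are rejected. Accepting states are where Accept strings end.
a: 0a undefined. 0a->0: ok.
b: 0b undefined. 0b->0: no, a/ab meet in 0. Open state 1: 0b->1.
c: 0c undefined. 0c->0: no, a/cac meet in 0. 0c->1: ok.
bb: 1b undefined. 1b->0: ok.
bc: 1c undefined. 1c->0: no, bcb/bccbab meet in 1. 1c->1: ok.
ca: 1a undefined. 1a->0: ok.
All examples now run through 2 states with every (state, symbol) defined. Accept strings end in {0}, Reject strings end in {1}; accept={0}.

states=2 start=0 accept={0} delta: 0a->0 0b->1 0c->1 1a->0 1b->0 1c->1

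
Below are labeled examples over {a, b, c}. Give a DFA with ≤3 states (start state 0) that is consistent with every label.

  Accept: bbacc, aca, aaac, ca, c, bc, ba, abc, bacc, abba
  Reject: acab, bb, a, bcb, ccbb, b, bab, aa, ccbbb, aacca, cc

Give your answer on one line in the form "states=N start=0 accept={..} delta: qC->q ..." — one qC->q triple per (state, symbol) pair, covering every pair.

Grow the machine one transition at a time. Run the examples from 0; the earliest place one falls off (shortest prefix, ties alphabetical) gets sent to the lowest-numbered state that keeps every Accept/Reject pair distinguishable — a pair clashes when both reach the same state with identical unread suffix — and to a fresh state only if none does.
a: 0a undefined. 0a->0: ok.
b: 0b undefined. 0b->0: no, bbacc/cc meet in 0 with "cc" left. Open state 1: 0b->1.
c: 0c undefined. 0c->0: no, aca/a meet in 0. 0c->1: no, aaac/b meet in 1. Open state 2: 0c->2.
ba: 1a undefined. 1a->0: no, ba/a meet in 0. 1a->1: no, ba/b meet in 1. 1a->2: ok.
bb: 1b undefined. 1b->0: no, bbacc/cc meet in 2 with "c" left. 1b->1: ok.
bc: 1c undefined. 1c->0: no, bc/a meet in 0. 1c->1: no, bc/bb meet in 1. 1c->2: ok.
ca: 2a undefined. 2a->0: no, aca/a meet in 0. 2a->1: no, aca/acab meet in 1. 2a->2: ok.
cc: 2c undefined. 2c->0: ok.
bab: 2b undefined. 2b->0: ok.
All examples now run through 3 states with every (state, symbol) defined. Accept strings end in {2}, Reject strings end in {0,1}; accept={2}.

states=3 start=0 accept={2} delta: 0a->0 0b->1 0c->2 1a->2 1b->1 1c->2 2a->2 2b->0 2c->0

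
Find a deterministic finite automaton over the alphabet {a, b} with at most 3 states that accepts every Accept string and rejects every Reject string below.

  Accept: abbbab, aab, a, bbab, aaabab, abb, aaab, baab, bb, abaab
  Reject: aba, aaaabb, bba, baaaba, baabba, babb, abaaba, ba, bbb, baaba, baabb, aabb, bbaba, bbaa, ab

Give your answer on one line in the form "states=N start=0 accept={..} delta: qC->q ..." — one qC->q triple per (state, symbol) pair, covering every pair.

Grow the machine one transition at a time. Run the examples from 0; the earliest place one falls off (shortest prefix, ties alphabetical) gets sent to the lowest-numbered state that keeps every Accept/Reject pair distinguishable — a pair clashes when both reach the same state with identical unread suffix — and to a fresh state only if none does.
a: 0a undefined. 0a->0: no, aab/ab meet in 0 with "b" left. Open state 1: 0a->1.
b: 0b undefined. 0b->0: no, a/bba meet in 1. 0b->1: no, abb/bbb meet in 1 with "bb" left. Open state 2: 0b->2.
aa: 1a undefined. 1a->0: no, aaab/ab meet in 1 with "b" left. 1a->1: no, aab/ab meet in 1 with "b" left. 1a->2: ok.
ab: 1b undefined. 1b->0: no, a/aba meet in 1. 1b->1: no, a/ab meet in 1. 1b->2: ok.
ba: 2a undefined. 2a->0: no, aab/aaaabb meet in 2 with "b" left. 2a->1: no, aab/babb meet in 2 with "b" left. 2a->2: ok.
bb: 2b undefined. 2b->0: no, a/bba meet in 1. 2b->1: ok.
All examples now run through 3 states with every (state, symbol) defined. Accept strings end in {1}, Reject strings end in {2}; accept={1}.

states=3 start=0 accept={1} delta: 0a->1 0b->2 1a->2 1b->2 2a->2 2b->1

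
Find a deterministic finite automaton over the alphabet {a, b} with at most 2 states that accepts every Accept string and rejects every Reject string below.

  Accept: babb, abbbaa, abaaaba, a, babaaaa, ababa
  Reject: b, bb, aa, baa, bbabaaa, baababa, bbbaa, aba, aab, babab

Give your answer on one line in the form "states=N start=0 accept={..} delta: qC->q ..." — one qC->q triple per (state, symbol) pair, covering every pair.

Fold the examples into a partial DFA from state 0: repeatedly fix the first undefined (state, symbol) met by the shortest-then-alphabetical prefix, trying targets in increasing order and rejecting any under which an Accept and a Reject string meet in one state with the same remainder; add a state when all current targets are rejected. Accepting states are where Accept strings end.
a: 0a undefined. 0a->0: no, abbbaa/bbbaa meet in 0 with "bbbaa" left. Open state 1: 0a->1.
b: 0b undefined. 0b->0: ok.
aa: 1a undefined. 1a->0: ok.
ab: 1b undefined. 1b->0: no, babb/b meet in 0. 1b->1: ok.
All examples now run through 2 states with every (state, symbol) defined. Accept strings end in {1}, Reject strings end in {0}; accept={1}.

states=2 start=0 accept={1} delta: 0a->1 0b->0 1a->0 1b->1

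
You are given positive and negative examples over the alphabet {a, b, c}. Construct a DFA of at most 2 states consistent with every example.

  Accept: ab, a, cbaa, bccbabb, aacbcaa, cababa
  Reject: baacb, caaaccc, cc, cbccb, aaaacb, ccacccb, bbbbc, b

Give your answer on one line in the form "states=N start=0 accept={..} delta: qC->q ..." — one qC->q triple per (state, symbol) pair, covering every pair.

states=2 start=0 accept={1} delta: 0a->1 0b->0 0c->0 1a->1 1b->1 1c->0

Fold the examples into a partial DFA from state 0: repeatedly fix the first undefined (state, symbol) met by the shortest-then-alphabetical prefix, trying targets in increasing order and rejecting any under which an Accept and a Reject string meet in one state with the same remainder; add a state when all current targets are rejected. Accepting states are where Accept strings end.
a: 0a undefined. 0a->0: no, ab/b meet in 0 with "b" left. Open state 1: 0a->1.
b: 0b undefined. 0b->0: ok.
c: 0c undefined. 0c->0: ok.
aa: 1a undefined. 1a->0: no, cbaa/baacb meet in 0. 1a->1: ok.
ab: 1b undefined. 1b->0: no, ab/cc meet in 0. 1b->1: ok.
aac: 1c undefined. 1c->0: ok.
All examples now run through 2 states with every (state, symbol) defined. Accept strings end in {1}, Reject strings end in {0}; accept={1}.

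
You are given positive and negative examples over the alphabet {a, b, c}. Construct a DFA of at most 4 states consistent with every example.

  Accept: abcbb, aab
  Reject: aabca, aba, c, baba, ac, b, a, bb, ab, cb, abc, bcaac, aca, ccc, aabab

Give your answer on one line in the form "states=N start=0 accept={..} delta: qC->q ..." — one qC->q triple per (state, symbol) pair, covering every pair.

Grow the machine one transition at a time. Run the examples from 0; the earliest place one falls off (shortest prefix, ties alphabetical) gets sent to the lowest-numbered state that keeps every Accept/Reject pair distinguishable — a pair clashes when both reach the same state with identical unread suffix — and to a fresh state only if none does.
a: 0a undefined. 0a->0: no, aab/b meet in 0 with "b" left. Open state 1: 0a->1.
b: 0b undefined. 0b->0: ok.
c: 0c undefined. 0c->0: ok.
aa: 1a undefined. 1a->0: no, aab/c meet in 0. 1a->1: no, aab/ab meet in 1 with "b" left. Open state 2: 1a->2.
ab: 1b undefined. 1b->0: no, abcbb/c meet in 0. 1b->1: ok.
ac: 1c undefined. 1c->0: no, abcbb/c meet in 0. 1c->1: no, abcbb/ac meet in 1. 1c->2: ok.
aab: 2b undefined. 2b->0: no, abcbb/c meet in 0. 2b->1: no, abcbb/a meet in 1. 2b->2: no, abcbb/aba meet in 2. Open state 3: 2b->3.
aca: 2a undefined. 2a->0: ok.
aaba: 3a undefined. 3a->0: ok.
aabc: 3c undefined. 3c->0: ok.
abcbb: 3b undefined. 3b->0: no, abcbb/c meet in 0. 3b->1: no, abcbb/aabca meet in 1. 3b->2: no, abcbb/aba meet in 2. 3b->3: ok.
bcaac: 2c undefined. 2c->0: ok.
All examples now run through 4 states with every (state, symbol) defined. Accept strings end in {3}, Reject strings end in {0,1,2}; accept={3}.

states=4 start=0 accept={3} delta: 0a->1 0b->0 0c->0 1a->2 1b->1 1c->2 2a->0 2b->3 2c->0 3a->0 3b->3 3c->0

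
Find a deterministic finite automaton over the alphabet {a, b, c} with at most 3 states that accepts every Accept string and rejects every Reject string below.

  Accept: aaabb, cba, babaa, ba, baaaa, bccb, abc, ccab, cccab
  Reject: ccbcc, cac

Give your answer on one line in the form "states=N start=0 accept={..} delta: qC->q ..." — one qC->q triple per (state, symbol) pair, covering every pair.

states=3 start=0 accept={0,1} delta: 0a->0 0b->0 0c->1 1a->1 1b->0 1c->2 2a->0 2b->0 2c->0

State merging on the prefix tree: take the shortest (then alphabetical) example prefix whose next move is undefined and point that move at state 0, else 1, else 2, ...; a target is out if some Accept/Reject pair would then sit in one state with the same input left (inseparable). If every existing state is out, open a new one.
a: 0a undefined. 0a->0: ok.
b: 0b undefined. 0b->0: ok.
c: 0c undefined. 0c->0: no, aaabb/ccbcc meet in 0. Open state 1: 0c->1.
ca: 1a undefined. 1a->0: no, abc/cac meet in 1. 1a->1: ok.
cb: 1b undefined. 1b->0: ok.
cc: 1c undefined. 1c->0: no, aaabb/ccbcc meet in 0. 1c->1: no, abc/ccbcc meet in 1. Open state 2: 1c->2.
cca: 2a undefined. 2a->0: ok.
ccb: 2b undefined. 2b->0: ok.
ccc: 2c undefined. 2c->0: ok.
All examples now run through 3 states with every (state, symbol) defined. Accept strings end in {0,1}, Reject strings end in {2}; accept={0,1}.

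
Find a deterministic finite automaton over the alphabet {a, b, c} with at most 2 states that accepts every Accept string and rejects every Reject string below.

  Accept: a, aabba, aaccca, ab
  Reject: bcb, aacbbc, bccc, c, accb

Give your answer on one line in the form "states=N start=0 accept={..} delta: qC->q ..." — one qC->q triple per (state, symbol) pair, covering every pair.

Fold the examples into a partial DFA from state 0: repeatedly fix the first undefined (state, symbol) met by the shortest-then-alphabetical prefix, trying targets in increasing order and rejecting any under which an Accept and a Reject string meet in one state with the same remainder; add a state when all current targets are rejected. Accepting states are where Accept strings end.
a: 0a undefined. 0a->0: ok.
b: 0b undefined. 0b->0: ok.
c: 0c undefined. 0c->0: no, a/bcb meet in 0. Open state 1: 0c->1.
acc: 1c undefined. 1c->0: no, a/accb meet in 0. 1c->1: ok.
bcb: 1b undefined. 1b->0: no, a/bcb meet in 0. 1b->1: ok.
aaccca: 1a undefined. 1a->0: ok.
All examples now run through 2 states with every (state, symbol) defined. Accept strings end in {0}, Reject strings end in {1}; accept={0}.

states=2 start=0 accept={0} delta: 0a->0 0b->0 0c->1 1a->0 1b->1 1c->1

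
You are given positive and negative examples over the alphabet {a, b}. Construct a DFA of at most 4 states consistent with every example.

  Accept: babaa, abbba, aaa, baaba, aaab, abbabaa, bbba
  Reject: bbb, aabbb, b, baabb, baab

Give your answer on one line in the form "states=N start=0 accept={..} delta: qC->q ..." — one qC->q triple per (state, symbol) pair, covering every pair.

Grow the machine one transition at a time. Run the examples from 0; the earliest place one falls off (shortest prefix, ties alphabetical) gets sent to the lowest-numbered state that keeps every Accept/Reject pair distinguishable — a pair clashes when both reach the same state with identical unread suffix — and to a fresh state only if none does.
a: 0a undefined. 0a->0: no, aaab/b meet in 0 with "b" left. Open state 1: 0a->1.
b: 0b undefined. 0b->0: ok.
aa: 1a undefined. 1a->0: ok.
ab: 1b undefined. 1b->0: no, babaa/bbb meet in 0. 1b->1: no, abbba/bbb meet in 0. Open state 2: 1b->2.
abb: 2b undefined. 2b->0: ok.
baba: 2a undefined. 2a->0: ok.
All examples now run through 3 states with every (state, symbol) defined. Accept strings end in {1,2}, Reject strings end in {0}; accept={1,2}.

states=3 start=0 accept={1,2} delta: 0a->1 0b->0 1a->0 1b->2 2a->0 2b->0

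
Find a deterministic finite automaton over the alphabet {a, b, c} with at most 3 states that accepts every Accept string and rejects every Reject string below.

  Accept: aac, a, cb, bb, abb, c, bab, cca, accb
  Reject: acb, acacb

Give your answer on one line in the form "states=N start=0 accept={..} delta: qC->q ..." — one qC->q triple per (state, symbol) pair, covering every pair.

State merging on the prefix tree: take the shortest (then alphabetical) example prefix whose next move is undefined and point that move at state 0, else 1, else 2, ...; a target is out if some Accept/Reject pair would then sit in one state with the same input left (inseparable). If every existing state is out, open a new one.
a: 0a undefined. 0a->0: no, cb/acb meet in 0 with "cb" left. Open state 1: 0a->1.
b: 0b undefined. 0b->0: ok.
c: 0c undefined. 0c->0: ok.
aa: 1a undefined. 1a->0: ok.
ab: 1b undefined. 1b->0: ok.
ac: 1c undefined. 1c->0: no, aac/acb meet in 0. 1c->1: no, aac/acb meet in 0. Open state 2: 1c->2.
aca: 2a undefined. 2a->0: no, aac/acacb meet in 0. 2a->1: ok.
acb: 2b undefined. 2b->0: no, aac/acb meet in 0. 2b->1: no, a/acb meet in 1. 2b->2: ok.
acc: 2c undefined. 2c->0: ok.
All examples now run through 3 states with every (state, symbol) defined. Accept strings end in {0,1}, Reject strings end in {2}; accept={0,1}.

states=3 start=0 accept={0,1} delta: 0a->1 0b->0 0c->0 1a->0 1b->0 1c->2 2a->1 2b->2 2c->0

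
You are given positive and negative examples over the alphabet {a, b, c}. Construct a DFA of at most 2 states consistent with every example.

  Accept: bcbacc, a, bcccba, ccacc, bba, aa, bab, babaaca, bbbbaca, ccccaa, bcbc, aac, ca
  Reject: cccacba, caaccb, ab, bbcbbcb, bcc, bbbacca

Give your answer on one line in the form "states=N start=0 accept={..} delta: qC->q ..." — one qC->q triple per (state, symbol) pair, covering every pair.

states=2 start=0 accept={0} delta: 0a->0 0b->1 0c->0 1a->1 1b->0 1c->1

Fold the examples into a partial DFA from state 0: repeatedly fix the first undefined (state, symbol) met by the shortest-then-alphabetical prefix, trying targets in increasing order and rejecting any under which an Accept and a Reject string meet in one state with the same remainder; add a state when all current targets are rejected. Accepting states are where Accept strings end.
a: 0a undefined. 0a->0: ok.
b: 0b undefined. 0b->0: no, a/ab meet in 0. Open state 1: 0b->1.
c: 0c undefined. 0c->0: ok.
ba: 1a undefined. 1a->0: no, a/cccacba meet in 0. 1a->1: ok.
bb: 1b undefined. 1b->0: ok.
bc: 1c undefined. 1c->0: no, bcbacc/bcc meet in 0. 1c->1: ok.
All examples now run through 2 states with every (state, symbol) defined. Accept strings end in {0}, Reject strings end in {1}; accept={0}.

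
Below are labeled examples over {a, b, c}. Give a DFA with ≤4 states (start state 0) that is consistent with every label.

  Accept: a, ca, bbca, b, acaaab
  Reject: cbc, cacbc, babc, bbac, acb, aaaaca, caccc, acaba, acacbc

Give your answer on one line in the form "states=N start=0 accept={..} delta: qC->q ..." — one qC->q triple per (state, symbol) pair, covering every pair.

states=4 start=0 accept={0,1} delta: 0a->1 0b->0 0c->1 1a->1 1b->1 1c->2 2a->3 2b->2 2c->2 3a->0 3b->2 3c->1

Grow the machine one transition at a time. Run the examples from 0; the earliest place one falls off (shortest prefix, ties alphabetical) gets sent to the lowest-numbered state that keeps every Accept/Reject pair distinguishable — a pair clashes when both reach the same state with identical unread suffix — and to a fresh state only if none does.
a: 0a undefined. 0a->0: no, ca/aaaaca meet in 0 with "ca" left. Open state 1: 0a->1.
b: 0b undefined. 0b->0: ok.
c: 0c undefined. 0c->0: no, b/cbc meet in 0. 0c->1: ok.
aa: 1a undefined. 1a->0: no, ca/aaaaca meet in 0. 1a->1: ok.
ac: 1c undefined. 1c->0: no, a/cacbc meet in 1. 1c->1: no, a/bbac meet in 1. Open state 2: 1c->2.
cb: 1b undefined. 1b->0: no, a/cbc meet in 1. 1b->1: ok.
aca: 2a undefined. 2a->0: no, a/acaba meet in 1. 2a->1: no, a/aaaaca meet in 1. 2a->2: no, acaaab/acb meet in 2 with "b" left. Open state 3: 2a->3.
acb: 2b undefined. 2b->0: no, a/cacbc meet in 1. 2b->1: no, a/acb meet in 1. 2b->2: ok.
acaa: 3a undefined. 3a->0: ok.
acab: 3b undefined. 3b->0: no, a/acaba meet in 1. 3b->1: no, a/acaba meet in 1. 3b->2: ok.
acac: 3c undefined. 3c->0: no, a/acacbc meet in 1. 3c->1: ok.
cacc: 2c undefined. 2c->0: no, a/caccc meet in 1. 2c->1: no, a/cacbc meet in 1. 2c->2: ok.
All examples now run through 4 states with every (state, symbol) defined. Accept strings end in {0,1}, Reject strings end in {2,3}; accept={0,1}.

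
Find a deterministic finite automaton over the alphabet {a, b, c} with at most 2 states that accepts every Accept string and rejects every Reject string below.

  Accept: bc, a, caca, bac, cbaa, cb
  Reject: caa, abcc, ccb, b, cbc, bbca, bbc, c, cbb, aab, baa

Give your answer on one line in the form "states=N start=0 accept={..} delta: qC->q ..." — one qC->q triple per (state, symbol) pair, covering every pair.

Fold the examples into a partial DFA from state 0: repeatedly fix the first undefined (state, symbol) met by the shortest-then-alphabetical prefix, trying targets in increasing order and rejecting any under which an Accept and a Reject string meet in one state with the same remainder; add a state when all current targets are rejected. Accepting states are where Accept strings end.
a: 0a undefined. 0a->0: ok.
b: 0b undefined. 0b->0: no, bc/bbc meet in 0 with "c" left. Open state 1: 0b->1.
c: 0c undefined. 0c->0: no, bc/cbc meet in 1 with "c" left. 0c->1: ok.
ba: 1a undefined. 1a->0: no, a/caa meet in 0. 1a->1: ok.
bb: 1b undefined. 1b->0: ok.
bc: 1c undefined. 1c->0: ok.
All examples now run through 2 states with every (state, symbol) defined. Accept strings end in {0}, Reject strings end in {1}; accept={0}.

states=2 start=0 accept={0} delta: 0a->0 0b->1 0c->1 1a->1 1b->0 1c->0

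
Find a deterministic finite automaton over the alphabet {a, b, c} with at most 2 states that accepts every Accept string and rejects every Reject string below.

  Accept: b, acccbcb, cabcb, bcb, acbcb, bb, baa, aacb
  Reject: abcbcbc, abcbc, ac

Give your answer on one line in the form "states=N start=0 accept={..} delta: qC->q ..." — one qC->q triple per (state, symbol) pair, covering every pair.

Grow the machine one transition at a time. Run the examples from 0; the earliest place one falls off (shortest prefix, ties alphabetical) gets sent to the lowest-numbered state that keeps every Accept/Reject pair distinguishable — a pair clashes when both reach the same state with identical unread suffix — and to a fresh state only if none does.
a: 0a undefined. 0a->0: ok.
b: 0b undefined. 0b->0: ok.
c: 0c undefined. 0c->0: no, b/abcbcbc meet in 0. Open state 1: 0c->1.
ca: 1a undefined. 1a->0: ok.
acb: 1b undefined. 1b->0: ok.
acc: 1c undefined. 1c->0: ok.
All examples now run through 2 states with every (state, symbol) defined. Accept strings end in {0}, Reject strings end in {1}; accept={0}.

states=2 start=0 accept={0} delta: 0a->0 0b->0 0c->1 1a->0 1b->0 1c->0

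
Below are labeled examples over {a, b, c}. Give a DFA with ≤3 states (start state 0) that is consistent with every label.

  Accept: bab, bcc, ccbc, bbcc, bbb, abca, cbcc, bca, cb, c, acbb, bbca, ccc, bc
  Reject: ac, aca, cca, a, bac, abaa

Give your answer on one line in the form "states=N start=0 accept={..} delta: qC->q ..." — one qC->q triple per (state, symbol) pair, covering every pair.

State merging on the prefix tree: take the shortest (then alphabetical) example prefix whose next move is undefined and point that move at state 0, else 1, else 2, ...; a target is out if some Accept/Reject pair would then sit in one state with the same input left (inseparable). If every existing state is out, open a new one.
a: 0a undefined. 0a->0: no, c/ac meet in 0 with "c" left. Open state 1: 0a->1.
b: 0b undefined. 0b->0: ok.
c: 0c undefined. 0c->0: no, bca/cca meet in 1. 0c->1: no, bcc/ac meet in 1 with "c" left. Open state 2: 0c->2.
ab: 1b undefined. 1b->0: ok.
ac: 1c undefined. 1c->0: no, bab/ac meet in 0. 1c->1: ok.
cb: 2b undefined. 2b->0: ok.
cc: 2c undefined. 2c->0: ok.
aca: 1a undefined. 1a->0: no, bab/aca meet in 0. 1a->1: ok.
bca: 2a undefined. 2a->0: ok.
All examples now run through 3 states with every (state, symbol) defined. Accept strings end in {0,2}, Reject strings end in {1}; accept={0,2}.

states=3 start=0 accept={0,2} delta: 0a->1 0b->0 0c->2 1a->1 1b->0 1c->1 2a->0 2b->0 2c->0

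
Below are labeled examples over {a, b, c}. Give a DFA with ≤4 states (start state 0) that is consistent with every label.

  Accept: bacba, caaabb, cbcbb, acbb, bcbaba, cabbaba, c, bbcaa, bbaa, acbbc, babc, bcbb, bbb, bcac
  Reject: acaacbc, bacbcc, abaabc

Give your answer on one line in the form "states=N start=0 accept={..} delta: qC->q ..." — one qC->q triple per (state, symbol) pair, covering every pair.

states=4 start=0 accept={0,1,2} delta: 0a->0 0b->1 0c->0 1a->2 1b->0 1c->3 2a->0 2b->0 2c->0 3a->0 3b->0 3c->3

Fold the examples into a partial DFA from state 0: repeatedly fix the first undefined (state, symbol) met by the shortest-then-alphabetical prefix, trying targets in increasing order and rejecting any under which an Accept and a Reject string meet in one state with the same remainder; add a state when all current targets are rejected. Accepting states are where Accept strings end.
a: 0a undefined. 0a->0: ok.
b: 0b undefined. 0b->0: no, c/abaabc meet in 0 with "c" left. Open state 1: 0b->1.
c: 0c undefined. 0c->0: ok.
ba: 1a undefined. 1a->0: no, babc/acaacbc meet in 1 with "c" left. 1a->1: no, acbbc/abaabc meet in 1 with "bc" left. Open state 2: 1a->2.
bb: 1b undefined. 1b->0: ok.
bc: 1c undefined. 1c->0: no, caaabb/acaacbc meet in 0. 1c->1: no, cbcbb/acaacbc meet in 1. 1c->2: no, cabbaba/acaacbc meet in 2. Open state 3: 1c->3.
bab: 2b undefined. 2b->0: ok.
bac: 2c undefined. 2c->0: ok.
bca: 3a undefined. 3a->0: ok.
bcb: 3b undefined. 3b->0: ok.
abaa: 2a undefined. 2a->0: ok.
bacbcc: 3c undefined. 3c->0: no, caaabb/bacbcc meet in 0. 3c->1: no, cbcbb/bacbcc meet in 1. 3c->2: no, bacba/bacbcc meet in 2. 3c->3: ok.
All examples now run through 4 states with every (state, symbol) defined. Accept strings end in {0,1,2}, Reject strings end in {3}; accept={0,1,2}.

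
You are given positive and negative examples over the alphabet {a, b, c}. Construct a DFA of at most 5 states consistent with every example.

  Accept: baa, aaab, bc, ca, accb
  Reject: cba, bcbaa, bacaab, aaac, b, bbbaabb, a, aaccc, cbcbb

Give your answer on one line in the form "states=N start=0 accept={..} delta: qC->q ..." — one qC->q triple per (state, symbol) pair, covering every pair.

Grow the machine one transition at a time. Run the examples from 0; the earliest place one falls off (shortest prefix, ties alphabetical) gets sent to the lowest-numbered state that keeps every Accept/Reject pair distinguishable — a pair clashes when both reach the same state with identical unread suffix — and to a fresh state only if none does.
a: 0a undefined. 0a->0: no, aaab/b meet in 0 with "b" left. Open state 1: 0a->1.
b: 0b undefined. 0b->0: ok.
c: 0c undefined. 0c->0: no, baa/bcbaa meet in 1 with "a" left. 0c->1: no, bc/a meet in 1. Open state 2: 0c->2.
aa: 1a undefined. 1a->0: no, baa/b meet in 0. 1a->1: no, baa/a meet in 1. 1a->2: ok.
ac: 1c undefined. 1c->0: no, accb/bacaab meet in 2 with "b" left. 1c->1: no, aaab/bacaab meet in 2 with "ab" left. 1c->2: ok.
ca: 2a undefined. 2a->0: no, baa/aaac meet in 2. 2a->1: no, baa/aaac meet in 2. 2a->2: no, aaab/bacaab meet in 2 with "b" left. Open state 3: 2a->3.
cb: 2b undefined. 2b->0: no, baa/bcbaa meet in 2. 2b->1: no, baa/cba meet in 2. 2b->2: no, baa/bbbaabb meet in 2. 2b->3: no, aaab/bbbaabb meet in 3 with "b" left. Open state 4: 2b->4.
aac: 2c undefined. 2c->0: no, accb/b meet in 0. 2c->1: ok.
cba: 4a undefined. 4a->0: ok.
cbc: 4c undefined. 4c->0: ok.
aaab: 3b undefined. 3b->0: no, aaab/cba meet in 0. 3b->1: no, aaab/bcbaa meet in 1. 3b->2: ok.
aaac: 3c undefined. 3c->0: ok.
accb: 1b undefined. 1b->0: no, accb/cba meet in 0. 1b->1: no, accb/bcbaa meet in 1. 1b->2: ok.
bacaa: 3a undefined. 3a->0: ok.
bbbaabb: 4b undefined. 4b->0: ok.
All examples now run through 5 states with every (state, symbol) defined. Accept strings end in {2,3}, Reject strings end in {0,1}; accept={2,3}.

states=5 start=0 accept={2,3} delta: 0a->1 0b->0 0c->2 1a->2 1b->2 1c->2 2a->3 2b->4 2c->1 3a->0 3b->2 3c->0 4a->0 4b->0 4c->0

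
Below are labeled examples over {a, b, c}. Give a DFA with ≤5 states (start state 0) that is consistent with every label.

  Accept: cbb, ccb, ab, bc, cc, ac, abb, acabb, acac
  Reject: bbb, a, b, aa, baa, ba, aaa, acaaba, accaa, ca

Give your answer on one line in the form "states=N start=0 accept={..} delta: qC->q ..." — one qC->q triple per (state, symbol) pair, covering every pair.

Grow the machine one transition at a time. Run the examples from 0; the earliest place one falls off (shortest prefix, ties alphabetical) gets sent to the lowest-numbered state that keeps every Accept/Reject pair distinguishable — a pair clashes when both reach the same state with identical unread suffix — and to a fresh state only if none does.
a: 0a undefined. 0a->0: no, ab/b meet in 0 with "b" left. Open state 1: 0a->1.
b: 0b undefined. 0b->0: ok.
c: 0c undefined. 0c->0: no, cbb/bbb meet in 0. 0c->1: no, bc/a meet in 1. Open state 2: 0c->2.
aa: 1a undefined. 1a->0: ok.
ab: 1b undefined. 1b->0: no, ab/bbb meet in 0. 1b->1: no, ab/a meet in 1. 1b->2: ok.
ac: 1c undefined. 1c->0: no, ac/bbb meet in 0. 1c->1: no, ac/a meet in 1. 1c->2: ok.
ca: 2a undefined. 2a->0: no, acabb/bbb meet in 0. 2a->1: ok.
cb: 2b undefined. 2b->0: no, cbb/bbb meet in 0. 2b->1: no, abb/a meet in 1. 2b->2: ok.
cc: 2c undefined. 2c->0: no, ccb/bbb meet in 0. 2c->1: no, cc/a meet in 1. 2c->2: ok.
All examples now run through 3 states with every (state, symbol) defined. Accept strings end in {2}, Reject strings end in {0,1}; accept={2}.

states=3 start=0 accept={2} delta: 0a->1 0b->0 0c->2 1a->0 1b->2 1c->2 2a->1 2b->2 2c->2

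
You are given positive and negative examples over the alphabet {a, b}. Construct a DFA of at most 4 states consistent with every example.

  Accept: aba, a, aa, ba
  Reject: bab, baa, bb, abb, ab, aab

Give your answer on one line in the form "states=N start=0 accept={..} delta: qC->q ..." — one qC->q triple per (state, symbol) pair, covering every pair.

states=3 start=0 accept={0,2} delta: 0a->0 0b->1 1a->2 1b->1 2a->1 2b->1

Grow the machine one transition at a time. Run the examples from 0; the earliest place one falls off (shortest prefix, ties alphabetical) gets sent to the lowest-numbered state that keeps every Accept/Reject pair distinguishable — a pair clashes when both reach the same state with identical unread suffix — and to a fresh state only if none does.
a: 0a undefined. 0a->0: ok.
b: 0b undefined. 0b->0: no, aba/bab meet in 0. Open state 1: 0b->1.
ba: 1a undefined. 1a->0: no, aba/baa meet in 0. 1a->1: no, aba/baa meet in 1. Open state 2: 1a->2.
bb: 1b undefined. 1b->0: no, a/bb meet in 0. 1b->1: ok.
baa: 2a undefined. 2a->0: no, a/baa meet in 0. 2a->1: ok.
bab: 2b undefined. 2b->0: no, a/bab meet in 0. 2b->1: ok.
All examples now run through 3 states with every (state, symbol) defined. Accept strings end in {0,2}, Reject strings end in {1}; accept={0,2}.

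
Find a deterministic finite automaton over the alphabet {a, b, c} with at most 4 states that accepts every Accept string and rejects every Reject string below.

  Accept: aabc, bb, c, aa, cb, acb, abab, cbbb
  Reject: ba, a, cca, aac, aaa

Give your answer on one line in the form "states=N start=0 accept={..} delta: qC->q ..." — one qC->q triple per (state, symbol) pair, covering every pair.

State merging on the prefix tree: take the shortest (then alphabetical) example prefix whose next move is undefined and point that move at state 0, else 1, else 2, ...; a target is out if some Accept/Reject pair would then sit in one state with the same input left (inseparable). If every existing state is out, open a new one.
a: 0a undefined. 0a->0: no, c/aac meet in 0 with "c" left. Open state 1: 0a->1.
b: 0b undefined. 0b->0: ok.
c: 0c undefined. 0c->0: ok.
aa: 1a undefined. 1a->0: no, aabc/aac meet in 0. 1a->1: no, aa/ba meet in 1. Open state 2: 1a->2.
ab: 1b undefined. 1b->0: ok.
ac: 1c undefined. 1c->0: ok.
aaa: 2a undefined. 2a->0: no, bb/aaa meet in 0. 2a->1: ok.
aab: 2b undefined. 2b->0: ok.
aac: 2c undefined. 2c->0: no, aabc/aac meet in 0. 2c->1: ok.
All examples now run through 3 states with every (state, symbol) defined. Accept strings end in {0,2}, Reject strings end in {1}; accept={0,2}.

states=3 start=0 accept={0,2} delta: 0a->1 0b->0 0c->0 1a->2 1b->0 1c->0 2a->1 2b->0 2c->1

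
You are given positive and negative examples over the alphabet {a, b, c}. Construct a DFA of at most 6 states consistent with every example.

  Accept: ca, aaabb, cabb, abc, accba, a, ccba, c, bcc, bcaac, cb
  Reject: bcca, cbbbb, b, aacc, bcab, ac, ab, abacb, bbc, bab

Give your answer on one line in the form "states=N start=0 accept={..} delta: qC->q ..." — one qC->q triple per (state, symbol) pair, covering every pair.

Fold the examples into a partial DFA from state 0: repeatedly fix the first undefined (state, symbol) met by the shortest-then-alphabetical prefix, trying targets in increasing order and rejecting any under which an Accept and a Reject string meet in one state with the same remainder; add a state when all current targets are rejected. Accepting states are where Accept strings end.
a: 0a undefined. 0a->0: no, c/ac meet in 0 with "c" left. Open state 1: 0a->1.
b: 0b undefined. 0b->0: no, c/bbc meet in 0 with "c" left. 0b->1: no, abc/bbc meet in 1 with "bc" left. Open state 2: 0b->2.
c: 0c undefined. 0c->0: no, cb/b meet in 2. 0c->1: no, cb/ab meet in 1 with "b" left. 0c->2: no, c/b meet in 2. Open state 3: 0c->3.
aa: 1a undefined. 1a->0: ok.
ab: 1b undefined. 1b->0: no, aaabb/b meet in 2. 1b->1: no, aaabb/ab meet in 1. 1b->2: ok.
ac: 1c undefined. 1c->0: ok.
ba: 2a undefined. 2a->0: no, cb/abacb meet in 3 with "b" left. 2a->1: ok.
bb: 2b undefined. 2b->0: no, aaabb/ac meet in 0. 2b->1: ok.
bc: 2c undefined. 2c->0: no, ca/bcca meet in 3 with "a" left. 2c->1: no, aaabb/bcca meet in 1. 2c->2: no, aaabb/bcca meet in 1. 2c->3: no, bcc/aacc meet in 3 with "c" left. Open state 4: 2c->4.
ca: 3a undefined. 3a->0: no, ca/ac meet in 0. 3a->1: ok.
cb: 3b undefined. 3b->0: no, cb/ac meet in 0. 3b->1: no, accba/ac meet in 0. 3b->2: no, ca/cbbbb meet in 1. 3b->3: no, c/cbbbb meet in 3. 3b->4: ok.
cc: 3c undefined. 3c->0: ok.
bca: 4a undefined. 4a->0: no, accba/aacc meet in 0. 4a->1: ok.
bcc: 4c undefined. 4c->0: no, ca/bcca meet in 1. 4c->1: ok.
cbb: 4b undefined. 4b->0: no, ca/cbbbb meet in 1. 4b->1: no, ca/cbbbb meet in 1. 4b->2: ok.
All examples now run through 5 states with every (state, symbol) defined. Accept strings end in {1,3,4}, Reject strings end in {0,2}; accept={1,3,4}.

states=5 start=0 accept={1,3,4} delta: 0a->1 0b->2 0c->3 1a->0 1b->2 1c->0 2a->1 2b->1 2c->4 3a->1 3b->4 3c->0 4a->1 4b->2 4c->1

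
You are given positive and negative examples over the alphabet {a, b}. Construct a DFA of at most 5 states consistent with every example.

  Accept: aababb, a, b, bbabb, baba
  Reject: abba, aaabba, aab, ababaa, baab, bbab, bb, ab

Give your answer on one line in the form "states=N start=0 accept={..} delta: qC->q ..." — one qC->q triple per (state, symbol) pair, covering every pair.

states=4 start=0 accept={1,3} delta: 0a->1 0b->1 1a->1 1b->2 2a->3 2b->3 3a->0 3b->2

State merging on the prefix tree: take the shortest (then alphabetical) example prefix whose next move is undefined and point that move at state 0, else 1, else 2, ...; a target is out if some Accept/Reject pair would then sit in one state with the same input left (inseparable). If every existing state is out, open a new one.
a: 0a undefined. 0a->0: no, b/aab meet in 0 with "b" left. Open state 1: 0a->1.
b: 0b undefined. 0b->0: no, b/bb meet in 0. 0b->1: ok.
aa: 1a undefined. 1a->0: no, aababb/baab meet in 1 with "b" left. 1a->1: ok.
ab: 1b undefined. 1b->0: no, aababb/abba meet in 1. 1b->1: no, aababb/abba meet in 1. Open state 2: 1b->2.
aba: 2a undefined. 2a->0: no, aababb/aab meet in 2. 2a->1: no, a/ababaa meet in 1. 2a->2: no, baba/aab meet in 2. Open state 3: 2a->3.
abb: 2b undefined. 2b->0: no, a/abba meet in 1. 2b->1: no, a/abba meet in 1. 2b->2: no, baba/abba meet in 3. 2b->3: ok.
abab: 3b undefined. 3b->0: no, aababb/ababaa meet in 1. 3b->1: no, aababb/aab meet in 2. 3b->2: ok.
abba: 3a undefined. 3a->0: ok.
All examples now run through 4 states with every (state, symbol) defined. Accept strings end in {1,3}, Reject strings end in {0,2}; accept={1,3}.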